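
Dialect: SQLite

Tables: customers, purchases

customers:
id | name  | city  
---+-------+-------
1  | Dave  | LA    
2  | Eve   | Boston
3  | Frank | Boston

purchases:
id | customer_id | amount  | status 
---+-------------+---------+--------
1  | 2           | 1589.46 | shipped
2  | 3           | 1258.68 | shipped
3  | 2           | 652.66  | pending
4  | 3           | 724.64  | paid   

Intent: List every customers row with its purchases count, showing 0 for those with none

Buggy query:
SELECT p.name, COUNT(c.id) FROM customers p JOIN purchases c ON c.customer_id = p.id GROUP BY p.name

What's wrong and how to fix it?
Bug: INNER JOIN drops customers rows that have no matching purchases rows

Fix: Use LEFT JOIN so parents without children still appear (COUNT(c.id) gives 0)

Corrected query:
SELECT p.name, COUNT(c.id) FROM customers p LEFT JOIN purchases c ON c.customer_id = p.id GROUP BY p.name

Result:
name  | COUNT(c.id)
------+------------
Dave  | 0          
Eve   | 2          
Frank | 2          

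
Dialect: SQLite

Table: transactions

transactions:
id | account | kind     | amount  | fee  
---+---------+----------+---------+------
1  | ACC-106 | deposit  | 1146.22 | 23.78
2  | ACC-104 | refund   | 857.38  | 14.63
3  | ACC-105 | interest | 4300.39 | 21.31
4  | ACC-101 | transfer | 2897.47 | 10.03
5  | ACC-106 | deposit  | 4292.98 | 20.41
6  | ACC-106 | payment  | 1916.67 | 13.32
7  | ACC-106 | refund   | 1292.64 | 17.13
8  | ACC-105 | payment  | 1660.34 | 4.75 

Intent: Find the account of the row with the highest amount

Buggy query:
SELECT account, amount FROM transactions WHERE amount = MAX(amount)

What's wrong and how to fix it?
Bug: WHERE is evaluated per row; an aggregate over the whole table isn't defined there

Fix: Wrap MAX in a scalar subquery so WHERE compares against a single value

Corrected query:
SELECT account, amount FROM transactions WHERE amount = (SELECT MAX(amount) FROM transactions)

Result:
account | amount 
--------+--------
ACC-105 | 4300.39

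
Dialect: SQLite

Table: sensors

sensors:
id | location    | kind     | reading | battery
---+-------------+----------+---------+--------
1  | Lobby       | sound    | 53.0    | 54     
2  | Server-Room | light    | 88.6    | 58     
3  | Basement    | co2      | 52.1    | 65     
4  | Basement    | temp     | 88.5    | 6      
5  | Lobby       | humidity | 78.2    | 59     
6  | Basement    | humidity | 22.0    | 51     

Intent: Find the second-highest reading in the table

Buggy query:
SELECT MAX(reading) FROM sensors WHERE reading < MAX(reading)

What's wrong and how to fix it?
Bug: MAX(reading) on the right of the comparison is an aggregate-in-WHERE error

Fix: Put the inner MAX in a scalar subquery

Corrected query:
SELECT MAX(reading) FROM sensors WHERE reading < (SELECT MAX(reading) FROM sensors)

Result:
MAX(reading)
------------
88.5        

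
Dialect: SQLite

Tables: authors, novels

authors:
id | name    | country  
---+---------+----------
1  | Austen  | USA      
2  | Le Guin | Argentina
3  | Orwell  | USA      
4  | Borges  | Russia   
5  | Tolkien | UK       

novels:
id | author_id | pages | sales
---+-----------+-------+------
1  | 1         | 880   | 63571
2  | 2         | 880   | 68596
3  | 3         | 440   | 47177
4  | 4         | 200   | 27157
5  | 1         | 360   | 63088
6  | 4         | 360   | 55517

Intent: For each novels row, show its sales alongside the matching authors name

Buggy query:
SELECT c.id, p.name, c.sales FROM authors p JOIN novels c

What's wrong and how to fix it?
Bug: JOIN with no ON clause produces a cartesian product; every novels row pairs with every authors row

Fix: Add ON c.author_id = p.id to the JOIN

Corrected query:
SELECT c.id, p.name, c.sales FROM authors p JOIN novels c ON c.author_id = p.id

Result:
id | name    | sales
---+---------+------
1  | Austen  | 63571
2  | Le Guin | 68596
3  | Orwell  | 47177
4  | Borges  | 27157
5  | Austen  | 63088
6  | Borges  | 55517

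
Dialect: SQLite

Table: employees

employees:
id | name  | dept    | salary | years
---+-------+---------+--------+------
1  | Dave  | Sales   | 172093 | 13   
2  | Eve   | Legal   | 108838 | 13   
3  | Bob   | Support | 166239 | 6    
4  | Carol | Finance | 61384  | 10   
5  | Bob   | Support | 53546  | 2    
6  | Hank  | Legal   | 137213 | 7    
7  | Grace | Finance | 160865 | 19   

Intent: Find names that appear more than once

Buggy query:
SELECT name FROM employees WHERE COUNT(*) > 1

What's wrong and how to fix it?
Bug: COUNT(*) is an aggregate and cannot be used in WHERE

Fix: Group first, then use HAVING for the count condition

Corrected query:
SELECT name FROM employees GROUP BY name HAVING COUNT(*) > 1

Result:
name
----
Bob 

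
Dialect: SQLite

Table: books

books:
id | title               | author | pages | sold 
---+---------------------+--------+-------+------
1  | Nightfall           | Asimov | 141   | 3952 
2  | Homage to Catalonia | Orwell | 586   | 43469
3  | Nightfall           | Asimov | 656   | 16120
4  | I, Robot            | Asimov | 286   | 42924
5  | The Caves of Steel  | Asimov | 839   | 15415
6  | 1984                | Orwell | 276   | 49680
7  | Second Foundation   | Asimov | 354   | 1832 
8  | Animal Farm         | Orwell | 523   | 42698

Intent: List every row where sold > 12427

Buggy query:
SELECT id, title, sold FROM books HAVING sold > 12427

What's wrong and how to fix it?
Bug: This is a non-aggregate query (no GROUP BY, no aggregates), so in SQLite the HAVING clause is invalid here; a row-level condition belongs in WHERE

Fix: Replace HAVING with WHERE since the condition applies to individual rows

Corrected query:
SELECT id, title, sold FROM books WHERE sold > 12427

Result:
id | title               | sold 
---+---------------------+------
2  | Homage to Catalonia | 43469
3  | Nightfall           | 16120
4  | I, Robot            | 42924
5  | The Caves of Steel  | 15415
6  | 1984                | 49680
8  | Animal Farm         | 42698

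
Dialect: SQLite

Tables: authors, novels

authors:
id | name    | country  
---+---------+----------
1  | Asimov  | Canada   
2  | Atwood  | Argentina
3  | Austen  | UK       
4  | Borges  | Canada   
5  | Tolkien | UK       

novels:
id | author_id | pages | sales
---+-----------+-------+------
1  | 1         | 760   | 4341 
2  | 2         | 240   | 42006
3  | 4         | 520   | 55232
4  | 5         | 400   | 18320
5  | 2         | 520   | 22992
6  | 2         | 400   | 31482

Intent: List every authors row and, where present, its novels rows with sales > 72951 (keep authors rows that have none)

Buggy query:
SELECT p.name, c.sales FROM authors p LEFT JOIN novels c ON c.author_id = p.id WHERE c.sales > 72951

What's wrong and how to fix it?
Bug: A WHERE condition on the right-hand table after LEFT JOIN drops unmatched parents

Fix: Move the right-table condition into the ON clause so unmatched parents are kept

Corrected query:
SELECT p.name, c.sales FROM authors p LEFT JOIN novels c ON c.author_id = p.id AND c.sales > 72951

Result:
name    | sales
--------+------
Asimov  | NULL 
Atwood  | NULL 
Austen  | NULL 
Borges  | NULL 
Tolkien | NULL 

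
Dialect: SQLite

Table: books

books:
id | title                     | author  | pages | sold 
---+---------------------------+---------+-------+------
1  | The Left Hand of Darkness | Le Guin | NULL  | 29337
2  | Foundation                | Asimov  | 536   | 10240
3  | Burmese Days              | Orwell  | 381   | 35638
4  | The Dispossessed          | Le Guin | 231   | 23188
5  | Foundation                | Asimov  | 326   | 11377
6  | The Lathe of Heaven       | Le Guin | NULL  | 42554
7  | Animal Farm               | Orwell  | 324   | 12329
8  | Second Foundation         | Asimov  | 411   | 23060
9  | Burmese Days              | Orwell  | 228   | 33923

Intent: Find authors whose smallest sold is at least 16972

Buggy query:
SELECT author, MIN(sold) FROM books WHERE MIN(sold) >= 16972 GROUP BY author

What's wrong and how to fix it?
Bug: MIN() in WHERE is a misuse of aggregate

Fix: Use HAVING for the per-group MIN condition

Corrected query:
SELECT author, MIN(sold) FROM books GROUP BY author HAVING MIN(sold) >= 16972

Result:
author  | MIN(sold)
--------+----------
Le Guin | 23188    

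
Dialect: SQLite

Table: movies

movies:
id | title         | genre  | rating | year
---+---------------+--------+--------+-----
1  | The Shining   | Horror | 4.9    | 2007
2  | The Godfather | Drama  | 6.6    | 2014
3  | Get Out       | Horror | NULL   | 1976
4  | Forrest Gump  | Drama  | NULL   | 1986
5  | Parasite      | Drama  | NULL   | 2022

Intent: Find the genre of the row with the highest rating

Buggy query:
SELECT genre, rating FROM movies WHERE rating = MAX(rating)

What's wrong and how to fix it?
Bug: WHERE is evaluated per row; an aggregate over the whole table isn't defined there

Fix: Wrap MAX in a scalar subquery so WHERE compares against a single value

Corrected query:
SELECT genre, rating FROM movies WHERE rating = (SELECT MAX(rating) FROM movies)

Result:
genre | rating
------+-------
Drama | 6.6   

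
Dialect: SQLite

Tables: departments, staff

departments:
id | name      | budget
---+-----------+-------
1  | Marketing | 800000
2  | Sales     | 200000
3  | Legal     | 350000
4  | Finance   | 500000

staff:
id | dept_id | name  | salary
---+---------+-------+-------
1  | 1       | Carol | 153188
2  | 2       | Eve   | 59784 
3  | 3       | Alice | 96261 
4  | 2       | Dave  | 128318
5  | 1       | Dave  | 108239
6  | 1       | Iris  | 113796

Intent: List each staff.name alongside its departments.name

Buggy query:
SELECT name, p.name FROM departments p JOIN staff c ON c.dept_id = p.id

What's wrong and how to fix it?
Bug: 'name' exists in both joined tables, so the database can't tell which one is meant

Fix: Prefix ambiguous columns with the table alias

Corrected query:
SELECT c.name, p.name FROM departments p JOIN staff c ON c.dept_id = p.id

Result:
name  | name     
------+----------
Carol | Marketing
Eve   | Sales    
Alice | Legal    
Dave  | Sales    
Dave  | Marketing
Iris  | Marketing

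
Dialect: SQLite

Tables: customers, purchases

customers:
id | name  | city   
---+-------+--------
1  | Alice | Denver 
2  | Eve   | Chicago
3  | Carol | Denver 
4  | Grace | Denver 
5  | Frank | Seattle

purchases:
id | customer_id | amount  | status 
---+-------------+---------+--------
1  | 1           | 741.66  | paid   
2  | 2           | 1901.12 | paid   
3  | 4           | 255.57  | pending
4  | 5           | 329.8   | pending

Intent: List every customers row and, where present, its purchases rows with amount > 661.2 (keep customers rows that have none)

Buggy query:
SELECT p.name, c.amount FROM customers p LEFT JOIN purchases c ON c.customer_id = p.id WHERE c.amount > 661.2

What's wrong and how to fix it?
Bug: Filtering c.amount in WHERE discards the NULL rows produced by LEFT JOIN, turning it into an inner join

Fix: Move the right-table condition into the ON clause so unmatched parents are kept

Corrected query:
SELECT p.name, c.amount FROM customers p LEFT JOIN purchases c ON c.customer_id = p.id AND c.amount > 661.2

Result:
name  | amount 
------+--------
Alice | 741.66 
Eve   | 1901.12
Carol | NULL   
Grace | NULL   
Frank | NULL   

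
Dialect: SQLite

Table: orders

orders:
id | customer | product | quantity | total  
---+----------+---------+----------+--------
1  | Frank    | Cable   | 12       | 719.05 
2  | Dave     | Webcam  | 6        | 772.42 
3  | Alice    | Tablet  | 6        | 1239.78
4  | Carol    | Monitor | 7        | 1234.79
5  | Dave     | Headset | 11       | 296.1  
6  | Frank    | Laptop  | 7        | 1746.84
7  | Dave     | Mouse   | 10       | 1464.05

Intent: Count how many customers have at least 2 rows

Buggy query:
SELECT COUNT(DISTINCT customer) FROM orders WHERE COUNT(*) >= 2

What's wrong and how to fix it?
Bug: WHERE filters individual rows, not groups, so a group-level COUNT is invalid there

Fix: Group first with HAVING COUNT(*) >= 2, then COUNT the resulting groups

Corrected query:
SELECT COUNT(*) FROM (SELECT customer FROM orders GROUP BY customer HAVING COUNT(*) >= 2)

Result:
COUNT(*)
--------
2       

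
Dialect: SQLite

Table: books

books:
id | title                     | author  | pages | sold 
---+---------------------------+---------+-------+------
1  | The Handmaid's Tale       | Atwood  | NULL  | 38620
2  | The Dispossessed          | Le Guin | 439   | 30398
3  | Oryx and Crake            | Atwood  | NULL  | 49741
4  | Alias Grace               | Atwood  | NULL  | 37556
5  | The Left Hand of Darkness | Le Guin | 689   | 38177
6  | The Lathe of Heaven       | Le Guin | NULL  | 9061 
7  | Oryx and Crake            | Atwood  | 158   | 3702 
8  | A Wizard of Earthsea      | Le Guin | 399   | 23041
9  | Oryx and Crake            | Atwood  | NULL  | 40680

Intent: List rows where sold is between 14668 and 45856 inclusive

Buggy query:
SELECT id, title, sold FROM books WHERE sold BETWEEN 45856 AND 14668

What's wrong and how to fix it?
Bug: BETWEEN expects the lower bound first; with 45856 AND 14668 the range is empty

Fix: Write BETWEEN 14668 AND 45856

Corrected query:
SELECT id, title, sold FROM books WHERE sold BETWEEN 14668 AND 45856

Result:
id | title                     | sold 
---+---------------------------+------
1  | The Handmaid's Tale       | 38620
2  | The Dispossessed          | 30398
4  | Alias Grace               | 37556
5  | The Left Hand of Darkness | 38177
8  | A Wizard of Earthsea      | 23041
9  | Oryx and Crake            | 40680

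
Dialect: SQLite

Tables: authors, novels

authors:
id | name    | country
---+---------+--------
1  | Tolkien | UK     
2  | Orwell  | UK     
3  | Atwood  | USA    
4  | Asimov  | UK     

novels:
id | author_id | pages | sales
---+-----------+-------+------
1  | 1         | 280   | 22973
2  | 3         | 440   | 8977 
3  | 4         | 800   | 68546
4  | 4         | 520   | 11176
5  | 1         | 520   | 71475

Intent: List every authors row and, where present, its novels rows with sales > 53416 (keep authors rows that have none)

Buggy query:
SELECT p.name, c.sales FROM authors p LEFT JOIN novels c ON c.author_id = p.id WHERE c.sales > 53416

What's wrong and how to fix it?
Bug: A WHERE condition on the right-hand table after LEFT JOIN drops unmatched parents

Fix: Put 'c.sales > 53416' in the JOIN's ON clause instead of WHERE

Corrected query:
SELECT p.name, c.sales FROM authors p LEFT JOIN novels c ON c.author_id = p.id AND c.sales > 53416

Result:
name    | sales
--------+------
Tolkien | 71475
Orwell  | NULL 
Atwood  | NULL 
Asimov  | 68546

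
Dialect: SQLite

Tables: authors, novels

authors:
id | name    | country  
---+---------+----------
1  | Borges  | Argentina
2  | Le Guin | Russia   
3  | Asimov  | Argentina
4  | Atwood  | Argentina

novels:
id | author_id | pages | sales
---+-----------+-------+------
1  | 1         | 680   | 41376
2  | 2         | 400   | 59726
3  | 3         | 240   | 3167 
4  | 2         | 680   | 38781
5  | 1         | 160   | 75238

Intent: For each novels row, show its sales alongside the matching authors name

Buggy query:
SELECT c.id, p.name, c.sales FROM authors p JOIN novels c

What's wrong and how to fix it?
Bug: JOIN with no ON clause produces a cartesian product; every novels row pairs with every authors row

Fix: Specify the join condition linking the foreign key to the parent id

Corrected query:
SELECT c.id, p.name, c.sales FROM authors p JOIN novels c ON c.author_id = p.id

Result:
id | name    | sales
---+---------+------
1  | Borges  | 41376
2  | Le Guin | 59726
3  | Asimov  | 3167 
4  | Le Guin | 38781
5  | Borges  | 75238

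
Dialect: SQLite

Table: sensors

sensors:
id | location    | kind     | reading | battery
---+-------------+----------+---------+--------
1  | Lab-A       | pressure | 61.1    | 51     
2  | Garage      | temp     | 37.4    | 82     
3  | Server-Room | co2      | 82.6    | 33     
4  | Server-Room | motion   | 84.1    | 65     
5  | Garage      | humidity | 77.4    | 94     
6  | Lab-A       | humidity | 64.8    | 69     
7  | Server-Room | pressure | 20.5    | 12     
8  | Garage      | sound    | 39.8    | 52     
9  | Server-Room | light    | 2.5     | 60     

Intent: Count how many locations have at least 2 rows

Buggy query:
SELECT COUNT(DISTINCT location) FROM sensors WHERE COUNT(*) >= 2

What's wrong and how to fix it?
Bug: COUNT(*) cannot appear in WHERE; the per-group count doesn't exist yet

Fix: Use a subquery that GROUPs and filters with HAVING, then count its rows

Corrected query:
SELECT COUNT(*) FROM (SELECT location FROM sensors GROUP BY location HAVING COUNT(*) >= 2)

Result:
COUNT(*)
--------
3       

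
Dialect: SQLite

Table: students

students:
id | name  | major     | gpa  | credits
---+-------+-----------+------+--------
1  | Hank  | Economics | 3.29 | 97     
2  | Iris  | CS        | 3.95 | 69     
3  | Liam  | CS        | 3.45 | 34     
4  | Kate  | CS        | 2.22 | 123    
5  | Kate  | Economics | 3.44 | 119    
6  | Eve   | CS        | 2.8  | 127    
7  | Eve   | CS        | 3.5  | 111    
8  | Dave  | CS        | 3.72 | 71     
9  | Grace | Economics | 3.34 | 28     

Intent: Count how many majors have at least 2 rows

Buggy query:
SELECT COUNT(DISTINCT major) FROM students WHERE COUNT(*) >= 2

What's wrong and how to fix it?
Bug: COUNT(*) cannot appear in WHERE; the per-group count doesn't exist yet

Fix: Group first with HAVING COUNT(*) >= 2, then COUNT the resulting groups

Corrected query:
SELECT COUNT(*) FROM (SELECT major FROM students GROUP BY major HAVING COUNT(*) >= 2)

Result:
COUNT(*)
--------
2       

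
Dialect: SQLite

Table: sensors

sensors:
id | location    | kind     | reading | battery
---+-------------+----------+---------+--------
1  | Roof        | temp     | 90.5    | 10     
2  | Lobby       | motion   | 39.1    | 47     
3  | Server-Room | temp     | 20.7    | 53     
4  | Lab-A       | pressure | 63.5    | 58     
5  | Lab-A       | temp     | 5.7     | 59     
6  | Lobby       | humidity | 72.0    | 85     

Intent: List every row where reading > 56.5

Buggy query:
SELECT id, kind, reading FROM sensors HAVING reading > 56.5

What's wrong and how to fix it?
Bug: This is a non-aggregate query (no GROUP BY, no aggregates), so in SQLite the HAVING clause is invalid here; a row-level condition belongs in WHERE

Fix: Use WHERE for row-level filtering

Corrected query:
SELECT id, kind, reading FROM sensors WHERE reading > 56.5

Result:
id | kind     | reading
---+----------+--------
1  | temp     | 90.5   
4  | pressure | 63.5   
6  | humidity | 72     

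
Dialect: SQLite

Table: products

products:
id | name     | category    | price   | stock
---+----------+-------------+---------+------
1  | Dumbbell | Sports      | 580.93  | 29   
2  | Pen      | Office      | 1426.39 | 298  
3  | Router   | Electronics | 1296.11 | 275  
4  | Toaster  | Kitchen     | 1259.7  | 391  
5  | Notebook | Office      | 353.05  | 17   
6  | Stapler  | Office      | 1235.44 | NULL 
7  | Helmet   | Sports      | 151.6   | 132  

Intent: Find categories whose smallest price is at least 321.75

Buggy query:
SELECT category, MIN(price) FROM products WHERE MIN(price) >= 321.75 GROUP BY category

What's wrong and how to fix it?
Bug: MIN() in WHERE is a misuse of aggregate

Fix: Use HAVING for the per-group MIN condition

Corrected query:
SELECT category, MIN(price) FROM products GROUP BY category HAVING MIN(price) >= 321.75

Result:
category    | MIN(price)
------------+-----------
Electronics | 1296.11   
Kitchen     | 1259.7    
Office      | 353.05    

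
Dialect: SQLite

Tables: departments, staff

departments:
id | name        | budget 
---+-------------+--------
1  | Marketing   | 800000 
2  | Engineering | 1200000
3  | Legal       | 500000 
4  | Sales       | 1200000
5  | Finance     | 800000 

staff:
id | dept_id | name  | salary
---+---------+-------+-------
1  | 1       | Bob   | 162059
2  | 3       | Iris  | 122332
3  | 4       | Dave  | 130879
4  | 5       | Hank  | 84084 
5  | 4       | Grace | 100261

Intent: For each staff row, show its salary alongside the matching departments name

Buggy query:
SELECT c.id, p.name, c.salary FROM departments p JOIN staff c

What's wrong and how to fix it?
Bug: JOIN with no ON clause produces a cartesian product; every staff row pairs with every departments row

Fix: Specify the join condition linking the foreign key to the parent id

Corrected query:
SELECT c.id, p.name, c.salary FROM departments p JOIN staff c ON c.dept_id = p.id

Result:
id | name      | salary
---+-----------+-------
1  | Marketing | 162059
2  | Legal     | 122332
3  | Sales     | 130879
4  | Finance   | 84084 
5  | Sales     | 100261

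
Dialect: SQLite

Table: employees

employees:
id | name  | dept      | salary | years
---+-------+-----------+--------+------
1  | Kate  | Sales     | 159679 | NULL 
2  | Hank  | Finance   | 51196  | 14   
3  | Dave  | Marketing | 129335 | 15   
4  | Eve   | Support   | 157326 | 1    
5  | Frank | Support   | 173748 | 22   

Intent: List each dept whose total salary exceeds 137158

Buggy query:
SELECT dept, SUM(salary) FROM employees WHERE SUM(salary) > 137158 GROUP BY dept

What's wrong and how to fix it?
Bug: SUM(salary) is an aggregate, but WHERE filters rows before aggregation

Fix: Move the aggregate condition to a HAVING clause

Corrected query:
SELECT dept, SUM(salary) FROM employees GROUP BY dept HAVING SUM(salary) > 137158

Result:
dept    | SUM(salary)
--------+------------
Sales   | 159679     
Support | 331074     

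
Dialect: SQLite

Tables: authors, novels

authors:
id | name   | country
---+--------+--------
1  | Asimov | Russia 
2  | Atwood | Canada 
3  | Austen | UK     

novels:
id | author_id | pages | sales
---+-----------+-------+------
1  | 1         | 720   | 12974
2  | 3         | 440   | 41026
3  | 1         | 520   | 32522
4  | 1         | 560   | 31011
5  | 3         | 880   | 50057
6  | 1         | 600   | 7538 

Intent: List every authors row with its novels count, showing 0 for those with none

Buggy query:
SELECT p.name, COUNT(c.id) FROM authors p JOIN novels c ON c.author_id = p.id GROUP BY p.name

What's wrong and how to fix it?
Bug: INNER JOIN drops authors rows that have no matching novels rows

Fix: Switch to LEFT JOIN to retain unmatched parent rows

Corrected query:
SELECT p.name, COUNT(c.id) FROM authors p LEFT JOIN novels c ON c.author_id = p.id GROUP BY p.name

Result:
name   | COUNT(c.id)
-------+------------
Asimov | 4          
Atwood | 0          
Austen | 2          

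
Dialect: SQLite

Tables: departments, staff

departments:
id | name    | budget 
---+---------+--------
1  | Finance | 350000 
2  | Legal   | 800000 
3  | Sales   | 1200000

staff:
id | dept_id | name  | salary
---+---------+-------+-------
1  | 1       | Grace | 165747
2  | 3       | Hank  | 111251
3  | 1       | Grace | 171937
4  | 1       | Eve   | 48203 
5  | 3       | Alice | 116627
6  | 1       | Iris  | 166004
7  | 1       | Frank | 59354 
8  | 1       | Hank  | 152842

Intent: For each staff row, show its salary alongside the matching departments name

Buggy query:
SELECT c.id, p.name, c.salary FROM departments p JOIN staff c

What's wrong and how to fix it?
Bug: JOIN with no ON clause produces a cartesian product; every staff row pairs with every departments row

Fix: Specify the join condition linking the foreign key to the parent id

Corrected query:
SELECT c.id, p.name, c.salary FROM departments p JOIN staff c ON c.dept_id = p.id

Result:
id | name    | salary
---+---------+-------
1  | Finance | 165747
2  | Sales   | 111251
3  | Finance | 171937
4  | Finance | 48203 
5  | Sales   | 116627
6  | Finance | 166004
7  | Finance | 59354 
8  | Finance | 152842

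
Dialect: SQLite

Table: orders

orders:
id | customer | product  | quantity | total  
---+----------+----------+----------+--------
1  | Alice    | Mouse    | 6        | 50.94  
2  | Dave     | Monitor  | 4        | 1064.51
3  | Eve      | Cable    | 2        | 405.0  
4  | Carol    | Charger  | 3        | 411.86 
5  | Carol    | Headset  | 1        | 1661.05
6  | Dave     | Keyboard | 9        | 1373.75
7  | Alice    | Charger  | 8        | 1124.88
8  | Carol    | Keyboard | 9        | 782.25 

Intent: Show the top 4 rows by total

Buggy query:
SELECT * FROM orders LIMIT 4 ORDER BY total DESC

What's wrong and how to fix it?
Bug: ORDER BY cannot follow LIMIT; LIMIT is the final clause

Fix: Sort with ORDER BY, then apply LIMIT

Corrected query:
SELECT * FROM orders ORDER BY total DESC LIMIT 4

Result:
id | customer | product  | quantity | total  
---+----------+----------+----------+--------
5  | Carol    | Headset  | 1        | 1661.05
6  | Dave     | Keyboard | 9        | 1373.75
7  | Alice    | Charger  | 8        | 1124.88
2  | Dave     | Monitor  | 4        | 1064.51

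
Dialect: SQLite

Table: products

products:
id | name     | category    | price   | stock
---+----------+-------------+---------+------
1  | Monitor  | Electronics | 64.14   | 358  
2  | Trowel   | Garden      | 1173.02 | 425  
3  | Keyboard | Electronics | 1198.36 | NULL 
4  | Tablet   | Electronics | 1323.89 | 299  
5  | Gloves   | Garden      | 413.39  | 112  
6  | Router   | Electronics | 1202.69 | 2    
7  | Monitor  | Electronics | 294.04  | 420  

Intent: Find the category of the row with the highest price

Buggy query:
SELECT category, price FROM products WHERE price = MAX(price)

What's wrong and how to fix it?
Bug: WHERE is evaluated per row; an aggregate over the whole table isn't defined there

Fix: Wrap MAX in a scalar subquery so WHERE compares against a single value

Corrected query:
SELECT category, price FROM products WHERE price = (SELECT MAX(price) FROM products)

Result:
category    | price  
------------+--------
Electronics | 1323.89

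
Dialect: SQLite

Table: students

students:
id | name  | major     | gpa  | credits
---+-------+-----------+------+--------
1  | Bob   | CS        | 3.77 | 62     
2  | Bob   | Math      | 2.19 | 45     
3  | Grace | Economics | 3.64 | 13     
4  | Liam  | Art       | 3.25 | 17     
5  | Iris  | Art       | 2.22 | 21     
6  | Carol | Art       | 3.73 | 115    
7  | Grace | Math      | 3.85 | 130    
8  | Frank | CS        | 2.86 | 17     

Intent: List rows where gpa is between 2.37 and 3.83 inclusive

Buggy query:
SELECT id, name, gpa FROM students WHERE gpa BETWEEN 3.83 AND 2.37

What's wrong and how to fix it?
Bug: The bounds are reversed; BETWEEN a AND b requires a <= b to match anything

Fix: Write BETWEEN 2.37 AND 3.83

Corrected query:
SELECT id, name, gpa FROM students WHERE gpa BETWEEN 2.37 AND 3.83

Result:
id | name  | gpa 
---+-------+-----
1  | Bob   | 3.77
3  | Grace | 3.64
4  | Liam  | 3.25
6  | Carol | 3.73
8  | Frank | 2.86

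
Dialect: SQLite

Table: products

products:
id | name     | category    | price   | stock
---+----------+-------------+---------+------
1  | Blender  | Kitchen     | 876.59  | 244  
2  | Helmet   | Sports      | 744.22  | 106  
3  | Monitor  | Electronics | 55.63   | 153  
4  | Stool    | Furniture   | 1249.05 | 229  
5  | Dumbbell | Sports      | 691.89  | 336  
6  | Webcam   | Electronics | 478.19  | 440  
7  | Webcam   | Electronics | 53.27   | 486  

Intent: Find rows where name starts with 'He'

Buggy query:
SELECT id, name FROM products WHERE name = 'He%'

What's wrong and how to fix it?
Bug: Wildcards only work with LIKE; '=' treats '%' as a literal character

Fix: Use LIKE for wildcard pattern matching

Corrected query:
SELECT id, name FROM products WHERE name LIKE 'He%'

Result:
id | name  
---+-------
2  | Helmet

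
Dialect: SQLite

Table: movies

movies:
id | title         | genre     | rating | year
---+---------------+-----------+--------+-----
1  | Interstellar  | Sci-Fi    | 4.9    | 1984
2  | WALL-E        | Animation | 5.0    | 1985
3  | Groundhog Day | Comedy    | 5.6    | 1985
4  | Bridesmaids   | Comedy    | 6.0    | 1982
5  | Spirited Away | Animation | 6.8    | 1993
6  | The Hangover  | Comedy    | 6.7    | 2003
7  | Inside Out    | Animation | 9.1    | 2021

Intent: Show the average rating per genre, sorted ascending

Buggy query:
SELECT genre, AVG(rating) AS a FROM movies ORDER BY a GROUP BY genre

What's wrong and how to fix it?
Bug: ORDER BY appears before GROUP BY; SQL clause order requires GROUP BY first

Fix: Move ORDER BY to the end, after GROUP BY

Corrected query:
SELECT genre, AVG(rating) AS a FROM movies GROUP BY genre ORDER BY a

Result:
genre     | a       
----------+---------
Sci-Fi    | 4.9     
Comedy    | 6.1     
Animation | 6.966667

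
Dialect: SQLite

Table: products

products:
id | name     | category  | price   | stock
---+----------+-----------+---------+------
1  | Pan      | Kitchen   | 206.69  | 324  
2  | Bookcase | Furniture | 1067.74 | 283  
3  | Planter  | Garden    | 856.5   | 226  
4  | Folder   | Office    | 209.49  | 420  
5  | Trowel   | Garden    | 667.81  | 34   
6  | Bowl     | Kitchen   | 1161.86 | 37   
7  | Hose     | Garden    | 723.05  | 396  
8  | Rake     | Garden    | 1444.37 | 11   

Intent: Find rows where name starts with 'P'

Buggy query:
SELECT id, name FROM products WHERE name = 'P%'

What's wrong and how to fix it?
Bug: Wildcards only work with LIKE; '=' treats '%' as a literal character

Fix: Use LIKE for wildcard pattern matching

Corrected query:
SELECT id, name FROM products WHERE name LIKE 'P%'

Result:
id | name   
---+--------
1  | Pan    
3  | Planter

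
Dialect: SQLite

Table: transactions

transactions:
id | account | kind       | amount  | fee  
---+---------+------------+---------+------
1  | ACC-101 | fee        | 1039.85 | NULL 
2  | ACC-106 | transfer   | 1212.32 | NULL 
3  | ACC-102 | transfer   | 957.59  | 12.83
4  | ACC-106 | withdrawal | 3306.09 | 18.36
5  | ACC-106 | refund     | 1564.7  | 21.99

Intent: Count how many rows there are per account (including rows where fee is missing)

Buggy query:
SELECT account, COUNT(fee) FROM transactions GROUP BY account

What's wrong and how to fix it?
Bug: COUNT(column) counts non-NULL values only; rows with NULL fee aren't counted

Fix: Use COUNT(*) to count all rows regardless of NULL

Corrected query:
SELECT account, COUNT(*) FROM transactions GROUP BY account

Result:
account | COUNT(*)
--------+---------
ACC-101 | 1       
ACC-102 | 1       
ACC-106 | 3       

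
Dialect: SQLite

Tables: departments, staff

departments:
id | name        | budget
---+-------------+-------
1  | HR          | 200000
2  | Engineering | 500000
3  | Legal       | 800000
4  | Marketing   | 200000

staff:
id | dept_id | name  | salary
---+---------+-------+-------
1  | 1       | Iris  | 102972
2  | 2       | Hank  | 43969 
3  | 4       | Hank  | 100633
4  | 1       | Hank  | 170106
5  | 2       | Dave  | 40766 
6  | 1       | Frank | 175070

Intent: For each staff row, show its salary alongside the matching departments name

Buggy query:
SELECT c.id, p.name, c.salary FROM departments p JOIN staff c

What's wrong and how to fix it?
Bug: JOIN with no ON clause produces a cartesian product; every staff row pairs with every departments row

Fix: Specify the join condition linking the foreign key to the parent id

Corrected query:
SELECT c.id, p.name, c.salary FROM departments p JOIN staff c ON c.dept_id = p.id

Result:
id | name        | salary
---+-------------+-------
1  | HR          | 102972
2  | Engineering | 43969 
3  | Marketing   | 100633
4  | HR          | 170106
5  | Engineering | 40766 
6  | HR          | 175070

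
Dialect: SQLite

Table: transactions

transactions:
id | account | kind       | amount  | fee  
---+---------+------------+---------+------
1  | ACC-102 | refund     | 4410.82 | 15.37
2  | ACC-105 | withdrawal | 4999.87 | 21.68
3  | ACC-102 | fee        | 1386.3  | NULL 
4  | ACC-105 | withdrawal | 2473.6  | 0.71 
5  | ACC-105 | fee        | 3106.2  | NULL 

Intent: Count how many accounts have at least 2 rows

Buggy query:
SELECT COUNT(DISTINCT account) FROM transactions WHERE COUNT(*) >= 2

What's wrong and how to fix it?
Bug: WHERE filters individual rows, not groups, so a group-level COUNT is invalid there

Fix: Use a subquery that GROUPs and filters with HAVING, then count its rows

Corrected query:
SELECT COUNT(*) FROM (SELECT account FROM transactions GROUP BY account HAVING COUNT(*) >= 2)

Result:
COUNT(*)
--------
2       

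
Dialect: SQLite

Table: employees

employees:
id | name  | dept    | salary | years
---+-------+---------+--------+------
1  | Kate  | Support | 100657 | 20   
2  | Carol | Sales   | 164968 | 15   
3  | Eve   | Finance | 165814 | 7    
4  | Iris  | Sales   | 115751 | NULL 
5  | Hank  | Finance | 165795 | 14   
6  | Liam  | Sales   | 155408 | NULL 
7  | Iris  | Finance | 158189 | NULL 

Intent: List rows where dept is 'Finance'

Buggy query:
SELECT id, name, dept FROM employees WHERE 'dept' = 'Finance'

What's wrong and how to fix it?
Bug: Single quotes denote string literals in SQL; the column name is being compared as a constant string

Fix: Remove the quotes around the column name (or use double quotes for an identifier)

Corrected query:
SELECT id, name, dept FROM employees WHERE dept = 'Finance'

Result:
id | name | dept   
---+------+--------
3  | Eve  | Finance
5  | Hank | Finance
7  | Iris | Finance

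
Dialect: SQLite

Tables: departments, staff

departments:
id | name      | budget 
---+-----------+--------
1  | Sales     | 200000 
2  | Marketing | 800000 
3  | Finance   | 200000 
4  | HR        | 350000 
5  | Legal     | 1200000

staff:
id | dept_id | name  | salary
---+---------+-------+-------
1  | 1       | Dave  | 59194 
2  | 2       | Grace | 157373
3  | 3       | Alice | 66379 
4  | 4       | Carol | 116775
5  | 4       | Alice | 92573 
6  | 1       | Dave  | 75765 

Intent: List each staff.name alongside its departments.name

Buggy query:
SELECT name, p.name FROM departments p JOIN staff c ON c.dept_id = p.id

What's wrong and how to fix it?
Bug: 'name' exists in both joined tables, so the database can't tell which one is meant

Fix: Prefix ambiguous columns with the table alias

Corrected query:
SELECT c.name, p.name FROM departments p JOIN staff c ON c.dept_id = p.id

Result:
name  | name     
------+----------
Dave  | Sales    
Grace | Marketing
Alice | Finance  
Carol | HR       
Alice | HR       
Dave  | Sales    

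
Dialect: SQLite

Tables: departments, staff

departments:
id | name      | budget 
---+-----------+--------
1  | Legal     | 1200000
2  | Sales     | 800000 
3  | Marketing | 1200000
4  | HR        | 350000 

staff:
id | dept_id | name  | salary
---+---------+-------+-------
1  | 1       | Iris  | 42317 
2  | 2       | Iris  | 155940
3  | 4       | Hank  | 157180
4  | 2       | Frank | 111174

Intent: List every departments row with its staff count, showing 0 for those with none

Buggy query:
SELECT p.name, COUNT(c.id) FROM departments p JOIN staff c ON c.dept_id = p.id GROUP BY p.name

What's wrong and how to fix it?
Bug: An inner join excludes parents with zero children

Fix: Switch to LEFT JOIN to retain unmatched parent rows

Corrected query:
SELECT p.name, COUNT(c.id) FROM departments p LEFT JOIN staff c ON c.dept_id = p.id GROUP BY p.name

Result:
name      | COUNT(c.id)
----------+------------
HR        | 1          
Legal     | 1          
Marketing | 0          
Sales     | 2          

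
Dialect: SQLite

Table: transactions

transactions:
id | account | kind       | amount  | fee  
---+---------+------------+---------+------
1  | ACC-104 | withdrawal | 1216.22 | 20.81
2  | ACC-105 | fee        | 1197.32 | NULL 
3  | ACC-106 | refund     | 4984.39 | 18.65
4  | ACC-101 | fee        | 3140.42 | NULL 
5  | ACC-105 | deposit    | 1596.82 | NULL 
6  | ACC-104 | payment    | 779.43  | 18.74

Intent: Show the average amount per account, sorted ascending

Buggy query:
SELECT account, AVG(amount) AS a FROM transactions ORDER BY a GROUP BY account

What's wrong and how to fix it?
Bug: ORDER BY appears before GROUP BY; SQL clause order requires GROUP BY first

Fix: Reorder: SELECT … FROM … GROUP BY … ORDER BY …

Corrected query:
SELECT account, AVG(amount) AS a FROM transactions GROUP BY account ORDER BY a

Result:
account | a      
--------+--------
ACC-104 | 997.825
ACC-105 | 1397.07
ACC-101 | 3140.42
ACC-106 | 4984.39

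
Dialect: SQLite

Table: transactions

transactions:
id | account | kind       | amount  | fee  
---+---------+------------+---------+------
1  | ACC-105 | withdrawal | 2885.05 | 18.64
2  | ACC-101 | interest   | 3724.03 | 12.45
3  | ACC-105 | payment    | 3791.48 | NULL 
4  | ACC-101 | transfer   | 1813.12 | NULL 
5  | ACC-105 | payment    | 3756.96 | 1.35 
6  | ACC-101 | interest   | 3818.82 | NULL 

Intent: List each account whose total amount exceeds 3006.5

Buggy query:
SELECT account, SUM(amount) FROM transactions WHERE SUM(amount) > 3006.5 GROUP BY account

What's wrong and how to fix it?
Bug: SUM(amount) is an aggregate, but WHERE filters rows before aggregation

Fix: Move the aggregate condition to a HAVING clause

Corrected query:
SELECT account, SUM(amount) FROM transactions GROUP BY account HAVING SUM(amount) > 3006.5

Result:
account | SUM(amount)
--------+------------
ACC-101 | 9355.97    
ACC-105 | 10433.49   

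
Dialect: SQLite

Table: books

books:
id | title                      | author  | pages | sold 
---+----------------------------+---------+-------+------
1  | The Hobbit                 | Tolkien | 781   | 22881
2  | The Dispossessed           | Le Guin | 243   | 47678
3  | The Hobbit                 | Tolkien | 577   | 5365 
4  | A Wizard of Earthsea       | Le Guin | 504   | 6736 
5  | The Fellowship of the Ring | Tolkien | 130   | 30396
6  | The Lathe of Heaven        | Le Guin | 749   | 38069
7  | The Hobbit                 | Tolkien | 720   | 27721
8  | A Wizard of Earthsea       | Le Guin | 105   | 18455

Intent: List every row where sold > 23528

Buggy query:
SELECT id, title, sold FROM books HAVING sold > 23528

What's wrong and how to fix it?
Bug: HAVING filters the output of aggregation, but this query has no GROUP BY and no aggregate functions, so SQLite rejects it (HAVING clause on a non-aggregate query); the condition here is per row

Fix: Use WHERE for row-level filtering

Corrected query:
SELECT id, title, sold FROM books WHERE sold > 23528

Result:
id | title                      | sold 
---+----------------------------+------
2  | The Dispossessed           | 47678
5  | The Fellowship of the Ring | 30396
6  | The Lathe of Heaven        | 38069
7  | The Hobbit                 | 27721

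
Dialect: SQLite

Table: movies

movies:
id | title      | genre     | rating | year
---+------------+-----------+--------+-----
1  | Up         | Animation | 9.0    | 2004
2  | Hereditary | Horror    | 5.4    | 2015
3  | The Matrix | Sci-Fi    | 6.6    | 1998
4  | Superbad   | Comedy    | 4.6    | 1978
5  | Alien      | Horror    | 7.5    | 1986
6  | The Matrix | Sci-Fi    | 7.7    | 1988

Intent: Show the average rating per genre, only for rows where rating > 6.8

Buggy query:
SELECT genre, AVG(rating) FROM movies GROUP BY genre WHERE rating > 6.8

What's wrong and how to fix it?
Bug: Row-level WHERE must come before GROUP BY in the clause order

Fix: Move the WHERE clause before GROUP BY

Corrected query:
SELECT genre, AVG(rating) FROM movies WHERE rating > 6.8 GROUP BY genre

Result:
genre     | AVG(rating)
----------+------------
Animation | 9          
Horror    | 7.5        
Sci-Fi    | 7.7        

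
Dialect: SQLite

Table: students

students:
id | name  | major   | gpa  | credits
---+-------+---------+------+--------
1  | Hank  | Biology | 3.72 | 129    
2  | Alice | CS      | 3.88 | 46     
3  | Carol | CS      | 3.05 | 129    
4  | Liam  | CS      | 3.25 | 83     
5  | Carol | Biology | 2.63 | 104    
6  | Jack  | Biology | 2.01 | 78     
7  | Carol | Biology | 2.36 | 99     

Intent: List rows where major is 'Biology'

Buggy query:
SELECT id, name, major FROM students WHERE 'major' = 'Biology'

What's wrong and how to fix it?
Bug: 'major' in single quotes is a string literal, not the column; the comparison is literal-vs-literal and never true

Fix: Remove the quotes around the column name (or use double quotes for an identifier)

Corrected query:
SELECT id, name, major FROM students WHERE major = 'Biology'

Result:
id | name  | major  
---+-------+--------
1  | Hank  | Biology
5  | Carol | Biology
6  | Jack  | Biology
7  | Carol | Biology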